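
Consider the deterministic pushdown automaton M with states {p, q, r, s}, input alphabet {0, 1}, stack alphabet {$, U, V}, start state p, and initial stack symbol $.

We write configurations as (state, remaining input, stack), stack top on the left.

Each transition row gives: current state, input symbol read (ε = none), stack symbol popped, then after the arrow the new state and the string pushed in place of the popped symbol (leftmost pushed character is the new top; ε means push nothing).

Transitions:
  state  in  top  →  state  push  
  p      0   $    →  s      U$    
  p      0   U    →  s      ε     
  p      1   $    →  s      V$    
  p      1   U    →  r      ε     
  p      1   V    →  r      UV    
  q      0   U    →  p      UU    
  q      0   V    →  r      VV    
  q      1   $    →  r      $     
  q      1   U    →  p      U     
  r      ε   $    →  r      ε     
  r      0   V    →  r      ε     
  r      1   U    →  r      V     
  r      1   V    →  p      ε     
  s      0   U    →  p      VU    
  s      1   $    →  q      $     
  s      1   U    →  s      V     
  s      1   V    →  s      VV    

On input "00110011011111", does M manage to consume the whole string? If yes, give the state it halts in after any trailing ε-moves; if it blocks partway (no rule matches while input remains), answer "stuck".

(p, 00110011011111, $)
  read 0, top $: go to s, push U$ → (s, 0110011011111, U$)
  read 0, top U: go to p, push VU → (p, 110011011111, VU$)
  read 1, top V: go to r, push UV → (r, 10011011111, UVU$)
  read 1, top U: go to r, push V → (r, 0011011111, VVU$)
  read 0, top V: go to r, push ε → (r, 011011111, VU$)
  read 0, top V: go to r, push ε → (r, 11011111, U$)
  read 1, top U: go to r, push V → (r, 1011111, V$)
  read 1, top V: go to p, push ε → (p, 011111, $)
  read 0, top $: go to s, push U$ → (s, 11111, U$)
  read 1, top U: go to s, push V → (s, 1111, V$)
  read 1, top V: go to s, push VV → (s, 111, VV$)
  read 1, top V: go to s, push VV → (s, 11, VVV$)
  read 1, top V: go to s, push VV → (s, 1, VVVV$)
  read 1, top V: go to s, push VV → (s, ε, VVVVV$)
All input consumed; M is in state s.

s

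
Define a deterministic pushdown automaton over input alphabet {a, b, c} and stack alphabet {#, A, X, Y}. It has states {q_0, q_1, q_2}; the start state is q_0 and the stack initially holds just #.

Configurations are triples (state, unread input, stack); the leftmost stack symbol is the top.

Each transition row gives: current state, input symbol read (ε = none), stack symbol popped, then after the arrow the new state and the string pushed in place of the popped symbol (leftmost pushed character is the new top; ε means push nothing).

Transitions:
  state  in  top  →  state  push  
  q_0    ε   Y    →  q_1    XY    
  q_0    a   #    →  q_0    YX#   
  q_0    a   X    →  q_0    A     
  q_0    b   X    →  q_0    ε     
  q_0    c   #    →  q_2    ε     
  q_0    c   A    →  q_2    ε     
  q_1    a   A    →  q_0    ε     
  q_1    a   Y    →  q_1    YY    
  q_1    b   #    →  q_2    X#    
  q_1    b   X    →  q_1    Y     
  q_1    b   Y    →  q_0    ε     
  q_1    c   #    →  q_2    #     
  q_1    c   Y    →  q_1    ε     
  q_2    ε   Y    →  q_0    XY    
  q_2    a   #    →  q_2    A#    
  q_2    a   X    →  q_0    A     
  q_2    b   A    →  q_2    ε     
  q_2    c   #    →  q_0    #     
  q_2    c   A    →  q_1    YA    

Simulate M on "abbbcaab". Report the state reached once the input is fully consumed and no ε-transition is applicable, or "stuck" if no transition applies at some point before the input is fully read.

q_1

(q_0, abbbcaab, #)
  read a, top #: go to q_0, push YX# → (q_0, bbbcaab, YX#)
  ε-move, top Y: go to q_1, push XY → (q_1, bbbcaab, XYX#)
  read b, top X: go to q_1, push Y → (q_1, bbcaab, YYX#)
  read b, top Y: go to q_0, push ε → (q_0, bcaab, YX#)
  ε-move, top Y: go to q_1, push XY → (q_1, bcaab, XYX#)
  read b, top X: go to q_1, push Y → (q_1, caab, YYX#)
  read c, top Y: go to q_1, push ε → (q_1, aab, YX#)
  read a, top Y: go to q_1, push YY → (q_1, ab, YYX#)
  read a, top Y: go to q_1, push YY → (q_1, b, YYYX#)
  read b, top Y: go to q_0, push ε → (q_0, ε, YYX#)
  ε-move, top Y: go to q_1, push XY → (q_1, ε, XYYX#)
All input consumed; M is in state q_1.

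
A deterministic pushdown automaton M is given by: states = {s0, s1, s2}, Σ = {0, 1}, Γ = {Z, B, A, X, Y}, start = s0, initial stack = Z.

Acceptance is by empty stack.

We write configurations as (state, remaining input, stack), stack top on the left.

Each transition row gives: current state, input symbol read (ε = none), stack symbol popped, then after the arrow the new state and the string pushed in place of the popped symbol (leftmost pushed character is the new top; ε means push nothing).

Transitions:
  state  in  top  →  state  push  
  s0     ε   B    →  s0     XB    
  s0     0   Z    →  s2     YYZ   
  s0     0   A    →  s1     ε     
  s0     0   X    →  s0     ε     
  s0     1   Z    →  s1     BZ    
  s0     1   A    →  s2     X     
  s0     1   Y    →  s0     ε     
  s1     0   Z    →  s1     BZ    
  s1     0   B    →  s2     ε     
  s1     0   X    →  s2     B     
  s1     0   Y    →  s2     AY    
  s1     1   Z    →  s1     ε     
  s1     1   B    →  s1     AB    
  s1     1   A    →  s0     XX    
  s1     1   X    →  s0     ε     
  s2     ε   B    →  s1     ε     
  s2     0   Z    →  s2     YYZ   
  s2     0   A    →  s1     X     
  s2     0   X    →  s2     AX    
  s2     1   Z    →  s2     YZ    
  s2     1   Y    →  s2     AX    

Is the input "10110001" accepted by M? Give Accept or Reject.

(s0, 10110001, Z)
  read 1, top Z: go to s1, push BZ → (s1, 0110001, BZ)
  read 0, top B: go to s2, push ε → (s2, 110001, Z)
  read 1, top Z: go to s2, push YZ → (s2, 10001, YZ)
  read 1, top Y: go to s2, push AX → (s2, 0001, AXZ)
  read 0, top A: go to s1, push X → (s1, 001, XXZ)
  read 0, top X: go to s2, push B → (s2, 01, BXZ)
  ε-move, top B: go to s1, push ε → (s1, 01, XZ)
  read 0, top X: go to s2, push B → (s2, 1, BZ)
  ε-move, top B: go to s1, push ε → (s1, 1, Z)
  read 1, top Z: go to s1, push ε → (s1, ε, ε)
All input consumed and the stack is empty.

Accept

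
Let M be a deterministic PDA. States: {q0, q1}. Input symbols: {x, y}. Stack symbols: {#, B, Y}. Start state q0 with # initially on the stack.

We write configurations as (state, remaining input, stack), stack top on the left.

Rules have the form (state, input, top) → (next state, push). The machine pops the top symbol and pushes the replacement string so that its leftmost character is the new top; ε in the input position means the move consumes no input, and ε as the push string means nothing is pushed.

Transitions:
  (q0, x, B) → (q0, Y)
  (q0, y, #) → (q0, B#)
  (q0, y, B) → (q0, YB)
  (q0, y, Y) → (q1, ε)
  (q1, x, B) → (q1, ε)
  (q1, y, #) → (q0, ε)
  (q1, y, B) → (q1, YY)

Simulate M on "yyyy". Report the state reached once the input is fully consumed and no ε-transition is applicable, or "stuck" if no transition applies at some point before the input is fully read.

q1

(q0, yyyy, #)
  read y, top #: go to q0, push B# → (q0, yyy, B#)
  read y, top B: go to q0, push YB → (q0, yy, YB#)
  read y, top Y: go to q1, push ε → (q1, y, B#)
  read y, top B: go to q1, push YY → (q1, ε, YY#)
All input consumed; M is in state q1.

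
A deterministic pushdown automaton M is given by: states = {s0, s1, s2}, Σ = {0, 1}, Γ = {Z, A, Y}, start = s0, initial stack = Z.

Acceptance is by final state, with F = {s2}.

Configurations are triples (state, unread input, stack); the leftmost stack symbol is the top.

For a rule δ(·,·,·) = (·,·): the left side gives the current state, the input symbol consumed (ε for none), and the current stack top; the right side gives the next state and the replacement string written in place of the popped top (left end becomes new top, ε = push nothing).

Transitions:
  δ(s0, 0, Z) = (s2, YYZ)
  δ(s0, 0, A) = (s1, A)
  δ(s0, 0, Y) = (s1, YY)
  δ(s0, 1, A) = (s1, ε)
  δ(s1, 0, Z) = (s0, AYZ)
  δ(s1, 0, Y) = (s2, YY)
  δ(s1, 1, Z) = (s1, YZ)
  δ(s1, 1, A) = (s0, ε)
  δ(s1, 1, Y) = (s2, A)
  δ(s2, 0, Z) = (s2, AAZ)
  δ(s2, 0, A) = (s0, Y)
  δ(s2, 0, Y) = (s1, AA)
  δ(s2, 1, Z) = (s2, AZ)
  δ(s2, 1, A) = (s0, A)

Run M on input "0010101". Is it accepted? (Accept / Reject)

(s0, 0010101, Z)
  read 0, top Z: go to s2, push YYZ → (s2, 010101, YYZ)
  read 0, top Y: go to s1, push AA → (s1, 10101, AAYZ)
  read 1, top A: go to s0, push ε → (s0, 0101, AYZ)
  read 0, top A: go to s1, push A → (s1, 101, AYZ)
  read 1, top A: go to s0, push ε → (s0, 01, YZ)
  read 0, top Y: go to s1, push YY → (s1, 1, YYZ)
  read 1, top Y: go to s2, push A → (s2, ε, AYZ)
All input consumed; state s2 ∈ F.

Accept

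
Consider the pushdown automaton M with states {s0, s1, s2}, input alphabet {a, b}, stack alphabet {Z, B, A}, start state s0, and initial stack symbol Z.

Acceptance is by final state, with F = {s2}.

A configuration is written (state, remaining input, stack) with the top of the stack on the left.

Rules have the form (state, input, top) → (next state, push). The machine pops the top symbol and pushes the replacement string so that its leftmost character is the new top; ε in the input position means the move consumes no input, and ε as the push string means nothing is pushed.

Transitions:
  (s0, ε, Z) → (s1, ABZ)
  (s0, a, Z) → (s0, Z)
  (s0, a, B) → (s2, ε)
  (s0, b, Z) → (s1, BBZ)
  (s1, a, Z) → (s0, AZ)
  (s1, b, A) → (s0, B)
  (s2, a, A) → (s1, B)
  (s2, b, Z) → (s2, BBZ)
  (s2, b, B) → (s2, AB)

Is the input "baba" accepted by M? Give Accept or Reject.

Reject

No computation consumes all input and reaches a final state.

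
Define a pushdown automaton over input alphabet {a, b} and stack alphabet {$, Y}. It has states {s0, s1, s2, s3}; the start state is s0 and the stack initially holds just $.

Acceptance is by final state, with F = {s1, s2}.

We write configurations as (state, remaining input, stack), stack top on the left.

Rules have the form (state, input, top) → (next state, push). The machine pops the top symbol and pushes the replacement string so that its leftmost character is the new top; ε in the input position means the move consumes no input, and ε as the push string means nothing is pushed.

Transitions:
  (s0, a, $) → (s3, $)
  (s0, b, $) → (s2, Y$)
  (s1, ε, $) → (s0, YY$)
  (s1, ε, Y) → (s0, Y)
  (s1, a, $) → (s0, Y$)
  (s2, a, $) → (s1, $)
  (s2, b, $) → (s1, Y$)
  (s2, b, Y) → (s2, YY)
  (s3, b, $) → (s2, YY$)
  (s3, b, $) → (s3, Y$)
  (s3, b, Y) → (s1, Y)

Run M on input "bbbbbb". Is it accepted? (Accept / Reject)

Accept

One accepting computation: (s0, bbbbbb, $) ⊢ (s2, bbbbb, Y$) ⊢ (s2, bbbb, YY$) ⊢ (s2, bbb, YYY$) ⊢ (s2, bb, YYYY$) ⊢ (s2, b, YYYYY$) ⊢ (s2, ε, YYYYYY$)
All input consumed and state s2 ∈ F.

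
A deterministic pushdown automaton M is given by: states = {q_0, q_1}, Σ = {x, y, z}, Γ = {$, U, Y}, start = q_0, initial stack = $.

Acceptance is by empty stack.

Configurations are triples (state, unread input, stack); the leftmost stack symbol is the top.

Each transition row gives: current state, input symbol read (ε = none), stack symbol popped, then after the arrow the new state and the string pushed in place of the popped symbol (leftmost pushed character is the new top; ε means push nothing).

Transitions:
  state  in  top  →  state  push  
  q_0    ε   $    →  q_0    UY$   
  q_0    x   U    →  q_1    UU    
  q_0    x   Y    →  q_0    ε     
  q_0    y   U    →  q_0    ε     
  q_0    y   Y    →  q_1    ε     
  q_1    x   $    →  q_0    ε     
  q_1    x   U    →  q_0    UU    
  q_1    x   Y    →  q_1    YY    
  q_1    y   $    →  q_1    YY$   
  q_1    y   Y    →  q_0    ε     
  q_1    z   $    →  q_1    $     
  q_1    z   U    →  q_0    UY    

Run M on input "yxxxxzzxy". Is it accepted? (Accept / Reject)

(q_0, yxxxxzzxy, $)
  ε-move, top $: go to q_0, push UY$ → (q_0, yxxxxzzxy, UY$)
  read y, top U: go to q_0, push ε → (q_0, xxxxzzxy, Y$)
  read x, top Y: go to q_0, push ε → (q_0, xxxzzxy, $)
  ε-move, top $: go to q_0, push UY$ → (q_0, xxxzzxy, UY$)
  read x, top U: go to q_1, push UU → (q_1, xxzzxy, UUY$)
  read x, top U: go to q_0, push UU → (q_0, xzzxy, UUUY$)
  read x, top U: go to q_1, push UU → (q_1, zzxy, UUUUY$)
  read z, top U: go to q_0, push UY → (q_0, zxy, UYUUUY$)
No transition applies at (q_0, zxy, UYUUUY$); input not fully consumed.

Reject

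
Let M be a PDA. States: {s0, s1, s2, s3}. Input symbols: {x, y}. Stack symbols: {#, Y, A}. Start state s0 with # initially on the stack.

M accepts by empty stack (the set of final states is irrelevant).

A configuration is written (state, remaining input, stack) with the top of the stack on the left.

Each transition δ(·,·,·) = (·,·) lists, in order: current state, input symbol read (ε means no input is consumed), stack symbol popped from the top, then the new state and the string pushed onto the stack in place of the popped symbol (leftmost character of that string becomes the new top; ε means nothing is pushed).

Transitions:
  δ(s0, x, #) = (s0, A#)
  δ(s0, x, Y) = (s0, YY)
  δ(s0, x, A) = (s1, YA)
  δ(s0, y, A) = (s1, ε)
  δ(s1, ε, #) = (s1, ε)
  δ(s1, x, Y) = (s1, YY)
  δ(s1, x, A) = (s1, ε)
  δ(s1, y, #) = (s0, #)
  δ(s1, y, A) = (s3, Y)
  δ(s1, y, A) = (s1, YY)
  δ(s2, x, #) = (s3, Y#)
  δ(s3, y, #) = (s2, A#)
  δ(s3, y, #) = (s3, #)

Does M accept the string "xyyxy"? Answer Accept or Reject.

Accept

One accepting computation: (s0, xyyxy, #) ⊢ (s0, yyxy, A#) ⊢ (s1, yxy, #) ⊢ (s0, xy, #) ⊢ (s0, y, A#) ⊢ (s1, ε, #) ⊢ (s1, ε, ε)
All input consumed and the stack is empty.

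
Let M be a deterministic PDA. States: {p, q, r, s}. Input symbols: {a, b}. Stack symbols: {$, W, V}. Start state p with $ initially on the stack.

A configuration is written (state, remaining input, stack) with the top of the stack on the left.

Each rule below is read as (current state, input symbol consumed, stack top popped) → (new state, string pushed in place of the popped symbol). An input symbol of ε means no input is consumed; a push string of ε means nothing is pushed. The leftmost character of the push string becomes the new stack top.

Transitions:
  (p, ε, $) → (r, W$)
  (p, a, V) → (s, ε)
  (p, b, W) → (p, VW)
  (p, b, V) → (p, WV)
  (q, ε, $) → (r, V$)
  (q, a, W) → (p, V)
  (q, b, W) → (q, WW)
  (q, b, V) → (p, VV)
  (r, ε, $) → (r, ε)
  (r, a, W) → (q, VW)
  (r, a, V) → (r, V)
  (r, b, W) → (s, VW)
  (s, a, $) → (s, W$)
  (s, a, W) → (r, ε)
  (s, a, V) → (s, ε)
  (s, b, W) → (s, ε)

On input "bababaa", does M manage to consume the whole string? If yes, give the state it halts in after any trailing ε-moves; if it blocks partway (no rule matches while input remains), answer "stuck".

r

(p, bababaa, $)
  ε-move, top $: go to r, push W$ → (r, bababaa, W$)
  read b, top W: go to s, push VW → (s, ababaa, VW$)
  read a, top V: go to s, push ε → (s, babaa, W$)
  read b, top W: go to s, push ε → (s, abaa, $)
  read a, top $: go to s, push W$ → (s, baa, W$)
  read b, top W: go to s, push ε → (s, aa, $)
  read a, top $: go to s, push W$ → (s, a, W$)
  read a, top W: go to r, push ε → (r, ε, $)
  ε-move, top $: go to r, push ε → (r, ε, ε)
All input consumed; M is in state r.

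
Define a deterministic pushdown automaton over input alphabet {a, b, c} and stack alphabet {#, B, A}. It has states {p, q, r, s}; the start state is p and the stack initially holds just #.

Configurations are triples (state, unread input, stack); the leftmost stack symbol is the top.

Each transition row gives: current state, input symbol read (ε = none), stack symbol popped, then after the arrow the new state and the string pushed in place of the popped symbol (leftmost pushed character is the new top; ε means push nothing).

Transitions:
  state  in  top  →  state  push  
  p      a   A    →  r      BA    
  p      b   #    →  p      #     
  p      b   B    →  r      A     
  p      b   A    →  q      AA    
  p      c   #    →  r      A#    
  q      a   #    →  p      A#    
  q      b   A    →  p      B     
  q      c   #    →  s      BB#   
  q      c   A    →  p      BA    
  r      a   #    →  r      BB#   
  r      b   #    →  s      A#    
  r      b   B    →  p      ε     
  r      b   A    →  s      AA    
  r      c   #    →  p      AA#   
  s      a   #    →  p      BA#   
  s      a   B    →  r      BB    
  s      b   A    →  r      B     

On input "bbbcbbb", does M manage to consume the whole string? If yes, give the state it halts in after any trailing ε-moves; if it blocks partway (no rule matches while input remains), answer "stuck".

(p, bbbcbbb, #) ⊢ (p, bbcbbb, #) ⊢ (p, bcbbb, #) ⊢ (p, cbbb, #) ⊢ (r, bbb, A#) ⊢ (s, bb, AA#) ⊢ (r, b, BA#) ⊢ (p, ε, A#)
All input consumed; M is in state p.

p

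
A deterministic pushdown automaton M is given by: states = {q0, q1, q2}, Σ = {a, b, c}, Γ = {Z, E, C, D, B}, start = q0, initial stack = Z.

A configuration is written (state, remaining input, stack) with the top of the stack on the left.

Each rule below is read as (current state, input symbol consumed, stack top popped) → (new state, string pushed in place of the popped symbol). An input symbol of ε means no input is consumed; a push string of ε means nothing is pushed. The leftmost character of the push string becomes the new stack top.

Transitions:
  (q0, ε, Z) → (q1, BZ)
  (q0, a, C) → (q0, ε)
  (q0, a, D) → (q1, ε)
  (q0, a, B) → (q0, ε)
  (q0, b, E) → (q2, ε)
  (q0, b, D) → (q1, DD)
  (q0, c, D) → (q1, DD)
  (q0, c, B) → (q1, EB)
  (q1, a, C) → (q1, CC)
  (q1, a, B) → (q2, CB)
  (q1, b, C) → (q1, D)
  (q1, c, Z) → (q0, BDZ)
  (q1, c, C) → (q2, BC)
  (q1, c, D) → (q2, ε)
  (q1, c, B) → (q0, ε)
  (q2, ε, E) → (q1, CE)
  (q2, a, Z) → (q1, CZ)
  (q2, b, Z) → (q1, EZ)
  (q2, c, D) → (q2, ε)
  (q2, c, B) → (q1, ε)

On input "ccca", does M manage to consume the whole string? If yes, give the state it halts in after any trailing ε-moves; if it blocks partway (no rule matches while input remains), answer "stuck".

(q0, ccca, Z)
  ε-move, top Z: go to q1, push BZ → (q1, ccca, BZ)
  read c, top B: go to q0, push ε → (q0, cca, Z)
  ε-move, top Z: go to q1, push BZ → (q1, cca, BZ)
  read c, top B: go to q0, push ε → (q0, ca, Z)
  ε-move, top Z: go to q1, push BZ → (q1, ca, BZ)
  read c, top B: go to q0, push ε → (q0, a, Z)
  ε-move, top Z: go to q1, push BZ → (q1, a, BZ)
  read a, top B: go to q2, push CB → (q2, ε, CBZ)
All input consumed; M is in state q2.

q2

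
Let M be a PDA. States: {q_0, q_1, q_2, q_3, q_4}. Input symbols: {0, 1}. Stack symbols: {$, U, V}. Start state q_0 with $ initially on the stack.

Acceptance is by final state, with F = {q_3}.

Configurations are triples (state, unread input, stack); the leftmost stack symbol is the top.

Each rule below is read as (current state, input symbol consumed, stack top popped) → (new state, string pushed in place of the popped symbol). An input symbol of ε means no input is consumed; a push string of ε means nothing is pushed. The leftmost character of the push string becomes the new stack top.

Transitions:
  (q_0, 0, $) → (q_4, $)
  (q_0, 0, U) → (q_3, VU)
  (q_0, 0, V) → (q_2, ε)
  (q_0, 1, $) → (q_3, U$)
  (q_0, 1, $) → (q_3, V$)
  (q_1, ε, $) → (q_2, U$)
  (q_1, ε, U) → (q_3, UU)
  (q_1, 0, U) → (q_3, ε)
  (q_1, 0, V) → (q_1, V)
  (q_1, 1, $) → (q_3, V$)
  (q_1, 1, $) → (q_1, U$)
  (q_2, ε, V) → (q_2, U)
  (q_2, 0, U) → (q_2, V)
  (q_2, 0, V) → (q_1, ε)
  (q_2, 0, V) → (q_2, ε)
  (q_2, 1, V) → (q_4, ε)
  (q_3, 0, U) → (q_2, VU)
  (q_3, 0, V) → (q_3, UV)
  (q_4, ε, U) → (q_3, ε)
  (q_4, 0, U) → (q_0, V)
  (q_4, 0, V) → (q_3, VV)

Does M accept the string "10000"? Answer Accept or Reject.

One accepting computation: (q_0, 10000, $) ⊢ (q_3, 0000, V$) ⊢ (q_3, 000, UV$) ⊢ (q_2, 00, VUV$) ⊢ (q_1, 0, UV$) ⊢ (q_3, ε, V$)
All input consumed and state q_3 ∈ F.

Accept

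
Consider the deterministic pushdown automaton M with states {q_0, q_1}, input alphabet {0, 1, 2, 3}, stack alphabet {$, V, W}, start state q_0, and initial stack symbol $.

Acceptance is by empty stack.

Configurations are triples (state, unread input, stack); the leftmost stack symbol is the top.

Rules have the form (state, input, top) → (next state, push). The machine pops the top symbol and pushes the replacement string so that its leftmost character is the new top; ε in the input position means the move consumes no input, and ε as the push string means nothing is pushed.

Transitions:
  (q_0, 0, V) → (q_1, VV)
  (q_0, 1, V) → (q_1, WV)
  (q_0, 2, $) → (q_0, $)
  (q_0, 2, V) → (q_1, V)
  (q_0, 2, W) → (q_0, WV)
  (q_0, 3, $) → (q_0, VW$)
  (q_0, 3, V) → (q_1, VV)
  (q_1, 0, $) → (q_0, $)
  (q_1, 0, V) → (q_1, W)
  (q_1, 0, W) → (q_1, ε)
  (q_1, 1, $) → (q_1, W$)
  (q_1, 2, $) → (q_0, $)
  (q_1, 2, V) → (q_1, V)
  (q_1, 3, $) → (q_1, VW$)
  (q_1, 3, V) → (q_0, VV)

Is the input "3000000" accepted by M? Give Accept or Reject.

Reject

(q_0, 3000000, $)
  read 3, top $: go to q_0, push VW$ → (q_0, 000000, VW$)
  read 0, top V: go to q_1, push VV → (q_1, 00000, VVW$)
  read 0, top V: go to q_1, push W → (q_1, 0000, WVW$)
  read 0, top W: go to q_1, push ε → (q_1, 000, VW$)
  read 0, top V: go to q_1, push W → (q_1, 00, WW$)
  read 0, top W: go to q_1, push ε → (q_1, 0, W$)
  read 0, top W: go to q_1, push ε → (q_1, ε, $)
All input consumed; stack is $, not empty, and no further ε-move applies.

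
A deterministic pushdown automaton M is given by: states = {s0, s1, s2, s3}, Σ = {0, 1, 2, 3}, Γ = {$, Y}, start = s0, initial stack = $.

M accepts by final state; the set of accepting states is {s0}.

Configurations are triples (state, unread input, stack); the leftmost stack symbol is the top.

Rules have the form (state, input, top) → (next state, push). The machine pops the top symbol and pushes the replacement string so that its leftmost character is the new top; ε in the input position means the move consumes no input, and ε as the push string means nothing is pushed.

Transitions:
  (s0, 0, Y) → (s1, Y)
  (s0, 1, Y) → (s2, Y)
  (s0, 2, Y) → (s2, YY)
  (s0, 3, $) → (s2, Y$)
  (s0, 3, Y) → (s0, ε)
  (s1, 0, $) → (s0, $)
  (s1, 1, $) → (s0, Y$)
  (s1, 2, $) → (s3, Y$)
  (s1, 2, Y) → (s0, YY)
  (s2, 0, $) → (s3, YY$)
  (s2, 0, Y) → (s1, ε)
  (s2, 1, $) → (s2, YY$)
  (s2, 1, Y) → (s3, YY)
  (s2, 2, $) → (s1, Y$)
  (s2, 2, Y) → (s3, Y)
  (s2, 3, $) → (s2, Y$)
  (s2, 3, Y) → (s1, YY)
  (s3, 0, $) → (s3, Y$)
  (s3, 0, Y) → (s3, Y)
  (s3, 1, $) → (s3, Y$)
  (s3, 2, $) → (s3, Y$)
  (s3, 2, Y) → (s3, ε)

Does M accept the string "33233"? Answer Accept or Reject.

Accept

(s0, 33233, $)
  read 3, top $: go to s2, push Y$ → (s2, 3233, Y$)
  read 3, top Y: go to s1, push YY → (s1, 233, YY$)
  read 2, top Y: go to s0, push YY → (s0, 33, YYY$)
  read 3, top Y: go to s0, push ε → (s0, 3, YY$)
  read 3, top Y: go to s0, push ε → (s0, ε, Y$)
All input consumed; state s0 ∈ F.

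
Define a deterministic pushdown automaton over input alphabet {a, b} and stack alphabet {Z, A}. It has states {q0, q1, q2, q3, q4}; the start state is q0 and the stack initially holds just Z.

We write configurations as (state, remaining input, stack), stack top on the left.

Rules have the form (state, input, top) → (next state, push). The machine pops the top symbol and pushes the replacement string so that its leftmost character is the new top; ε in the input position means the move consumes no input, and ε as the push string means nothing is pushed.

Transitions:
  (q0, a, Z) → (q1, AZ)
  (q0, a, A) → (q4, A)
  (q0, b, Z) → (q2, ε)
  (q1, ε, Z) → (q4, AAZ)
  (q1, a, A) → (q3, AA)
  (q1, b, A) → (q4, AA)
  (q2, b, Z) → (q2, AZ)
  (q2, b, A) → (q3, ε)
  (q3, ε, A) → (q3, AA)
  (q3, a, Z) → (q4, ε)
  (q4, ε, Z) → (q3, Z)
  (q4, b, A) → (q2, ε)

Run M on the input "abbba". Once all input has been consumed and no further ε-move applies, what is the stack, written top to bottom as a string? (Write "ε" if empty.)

ε

(q0, abbba, Z)
  read a, top Z: go to q1, push AZ → (q1, bbba, AZ)
  read b, top A: go to q4, push AA → (q4, bba, AAZ)
  read b, top A: go to q2, push ε → (q2, ba, AZ)
  read b, top A: go to q3, push ε → (q3, a, Z)
  read a, top Z: go to q4, push ε → (q4, ε, ε)
All input consumed in state q4 with stack ε.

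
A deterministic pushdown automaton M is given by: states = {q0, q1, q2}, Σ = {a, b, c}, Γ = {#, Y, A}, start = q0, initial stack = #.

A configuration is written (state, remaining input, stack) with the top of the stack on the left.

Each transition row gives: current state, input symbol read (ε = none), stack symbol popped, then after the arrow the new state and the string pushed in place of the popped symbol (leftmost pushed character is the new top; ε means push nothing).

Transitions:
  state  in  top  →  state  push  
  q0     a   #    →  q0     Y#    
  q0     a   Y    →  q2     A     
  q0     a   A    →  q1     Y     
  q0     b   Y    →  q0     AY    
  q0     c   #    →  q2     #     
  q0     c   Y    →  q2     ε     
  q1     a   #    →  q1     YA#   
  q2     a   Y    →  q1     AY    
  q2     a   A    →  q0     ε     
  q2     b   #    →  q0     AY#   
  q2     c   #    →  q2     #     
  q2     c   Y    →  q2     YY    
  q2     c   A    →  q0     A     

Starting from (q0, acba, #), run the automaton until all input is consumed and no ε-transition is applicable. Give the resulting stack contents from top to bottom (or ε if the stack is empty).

YY#

(q0, acba, #)
  read a, top #: go to q0, push Y# → (q0, cba, Y#)
  read c, top Y: go to q2, push ε → (q2, ba, #)
  read b, top #: go to q0, push AY# → (q0, a, AY#)
  read a, top A: go to q1, push Y → (q1, ε, YY#)
All input consumed in state q1 with stack YY#.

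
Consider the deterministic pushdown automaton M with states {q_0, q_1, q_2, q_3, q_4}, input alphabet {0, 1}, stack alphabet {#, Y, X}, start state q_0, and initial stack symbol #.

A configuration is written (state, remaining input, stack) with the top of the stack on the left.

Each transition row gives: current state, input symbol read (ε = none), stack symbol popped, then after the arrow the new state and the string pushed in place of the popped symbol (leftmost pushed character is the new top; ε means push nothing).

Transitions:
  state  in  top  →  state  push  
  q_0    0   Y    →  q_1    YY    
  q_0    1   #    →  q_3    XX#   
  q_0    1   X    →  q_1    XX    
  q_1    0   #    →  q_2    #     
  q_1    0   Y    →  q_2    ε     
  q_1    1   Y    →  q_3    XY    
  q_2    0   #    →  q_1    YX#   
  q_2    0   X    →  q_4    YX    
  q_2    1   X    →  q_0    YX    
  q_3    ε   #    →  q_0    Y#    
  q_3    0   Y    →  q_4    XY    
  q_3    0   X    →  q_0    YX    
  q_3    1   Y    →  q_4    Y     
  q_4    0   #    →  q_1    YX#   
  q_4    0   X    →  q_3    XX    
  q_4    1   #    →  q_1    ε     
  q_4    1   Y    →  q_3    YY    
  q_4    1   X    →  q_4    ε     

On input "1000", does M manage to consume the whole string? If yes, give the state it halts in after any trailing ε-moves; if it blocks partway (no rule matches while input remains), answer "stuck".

q_2

(q_0, 1000, #)
  read 1, top #: go to q_3, push XX# → (q_3, 000, XX#)
  read 0, top X: go to q_0, push YX → (q_0, 00, YXX#)
  read 0, top Y: go to q_1, push YY → (q_1, 0, YYXX#)
  read 0, top Y: go to q_2, push ε → (q_2, ε, YXX#)
All input consumed; M is in state q_2.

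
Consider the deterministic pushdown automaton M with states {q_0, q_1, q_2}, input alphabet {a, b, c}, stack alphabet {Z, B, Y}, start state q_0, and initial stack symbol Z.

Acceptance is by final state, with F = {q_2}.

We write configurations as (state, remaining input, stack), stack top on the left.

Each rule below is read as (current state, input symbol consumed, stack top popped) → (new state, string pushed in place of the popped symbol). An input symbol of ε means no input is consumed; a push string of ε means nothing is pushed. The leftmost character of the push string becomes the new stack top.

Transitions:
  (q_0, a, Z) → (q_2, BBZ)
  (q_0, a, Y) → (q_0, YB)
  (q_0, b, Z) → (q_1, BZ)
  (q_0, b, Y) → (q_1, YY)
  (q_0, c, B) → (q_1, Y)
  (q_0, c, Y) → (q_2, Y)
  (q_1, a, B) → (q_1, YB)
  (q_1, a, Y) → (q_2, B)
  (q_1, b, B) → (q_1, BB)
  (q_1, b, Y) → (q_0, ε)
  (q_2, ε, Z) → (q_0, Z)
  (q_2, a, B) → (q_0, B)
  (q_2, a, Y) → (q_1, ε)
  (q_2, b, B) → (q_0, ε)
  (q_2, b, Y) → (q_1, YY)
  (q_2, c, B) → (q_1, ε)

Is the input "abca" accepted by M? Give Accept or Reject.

Accept

(q_0, abca, Z)
  read a, top Z: go to q_2, push BBZ → (q_2, bca, BBZ)
  read b, top B: go to q_0, push ε → (q_0, ca, BZ)
  read c, top B: go to q_1, push Y → (q_1, a, YZ)
  read a, top Y: go to q_2, push B → (q_2, ε, BZ)
All input consumed; state q_2 ∈ F.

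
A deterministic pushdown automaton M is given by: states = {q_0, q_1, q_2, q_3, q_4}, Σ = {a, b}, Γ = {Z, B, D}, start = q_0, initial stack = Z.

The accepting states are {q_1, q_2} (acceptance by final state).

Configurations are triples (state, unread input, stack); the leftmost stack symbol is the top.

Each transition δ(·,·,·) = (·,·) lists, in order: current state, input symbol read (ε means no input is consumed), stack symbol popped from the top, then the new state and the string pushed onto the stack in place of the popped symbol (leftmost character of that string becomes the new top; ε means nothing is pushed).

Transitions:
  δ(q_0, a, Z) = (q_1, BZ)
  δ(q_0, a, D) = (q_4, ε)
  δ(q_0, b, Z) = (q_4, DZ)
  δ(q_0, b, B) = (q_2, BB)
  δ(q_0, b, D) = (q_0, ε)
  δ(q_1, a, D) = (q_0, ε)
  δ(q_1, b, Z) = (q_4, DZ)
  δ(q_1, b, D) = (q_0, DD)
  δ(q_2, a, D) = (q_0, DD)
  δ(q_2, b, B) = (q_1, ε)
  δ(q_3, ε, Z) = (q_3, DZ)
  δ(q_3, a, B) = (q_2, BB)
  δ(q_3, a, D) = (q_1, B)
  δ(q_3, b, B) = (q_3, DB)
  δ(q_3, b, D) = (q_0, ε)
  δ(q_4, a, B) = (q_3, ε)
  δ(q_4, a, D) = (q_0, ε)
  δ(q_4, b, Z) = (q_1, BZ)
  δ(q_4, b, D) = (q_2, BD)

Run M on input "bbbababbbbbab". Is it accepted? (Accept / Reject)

(q_0, bbbababbbbbab, Z)
  read b, top Z: go to q_4, push DZ → (q_4, bbababbbbbab, DZ)
  read b, top D: go to q_2, push BD → (q_2, bababbbbbab, BDZ)
  read b, top B: go to q_1, push ε → (q_1, ababbbbbab, DZ)
  read a, top D: go to q_0, push ε → (q_0, babbbbbab, Z)
  read b, top Z: go to q_4, push DZ → (q_4, abbbbbab, DZ)
  read a, top D: go to q_0, push ε → (q_0, bbbbbab, Z)
  read b, top Z: go to q_4, push DZ → (q_4, bbbbab, DZ)
  read b, top D: go to q_2, push BD → (q_2, bbbab, BDZ)
  read b, top B: go to q_1, push ε → (q_1, bbab, DZ)
  read b, top D: go to q_0, push DD → (q_0, bab, DDZ)
  read b, top D: go to q_0, push ε → (q_0, ab, DZ)
  read a, top D: go to q_4, push ε → (q_4, b, Z)
  read b, top Z: go to q_1, push BZ → (q_1, ε, BZ)
All input consumed; state q_1 ∈ F.

Accept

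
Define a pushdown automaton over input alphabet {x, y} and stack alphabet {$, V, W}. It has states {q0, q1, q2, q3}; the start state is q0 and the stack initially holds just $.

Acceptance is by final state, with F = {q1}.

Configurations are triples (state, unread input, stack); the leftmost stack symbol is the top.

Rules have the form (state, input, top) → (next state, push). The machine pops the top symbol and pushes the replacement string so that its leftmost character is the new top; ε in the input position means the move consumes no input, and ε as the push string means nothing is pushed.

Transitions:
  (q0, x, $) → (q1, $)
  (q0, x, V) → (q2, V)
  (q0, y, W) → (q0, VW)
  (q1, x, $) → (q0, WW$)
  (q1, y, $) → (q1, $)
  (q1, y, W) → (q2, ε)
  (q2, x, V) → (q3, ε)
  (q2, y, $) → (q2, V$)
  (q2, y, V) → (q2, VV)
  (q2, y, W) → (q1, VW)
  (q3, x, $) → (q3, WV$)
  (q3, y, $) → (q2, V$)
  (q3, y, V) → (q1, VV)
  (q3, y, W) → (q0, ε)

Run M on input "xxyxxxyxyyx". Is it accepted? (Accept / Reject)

No computation consumes all input and reaches a final state.

Reject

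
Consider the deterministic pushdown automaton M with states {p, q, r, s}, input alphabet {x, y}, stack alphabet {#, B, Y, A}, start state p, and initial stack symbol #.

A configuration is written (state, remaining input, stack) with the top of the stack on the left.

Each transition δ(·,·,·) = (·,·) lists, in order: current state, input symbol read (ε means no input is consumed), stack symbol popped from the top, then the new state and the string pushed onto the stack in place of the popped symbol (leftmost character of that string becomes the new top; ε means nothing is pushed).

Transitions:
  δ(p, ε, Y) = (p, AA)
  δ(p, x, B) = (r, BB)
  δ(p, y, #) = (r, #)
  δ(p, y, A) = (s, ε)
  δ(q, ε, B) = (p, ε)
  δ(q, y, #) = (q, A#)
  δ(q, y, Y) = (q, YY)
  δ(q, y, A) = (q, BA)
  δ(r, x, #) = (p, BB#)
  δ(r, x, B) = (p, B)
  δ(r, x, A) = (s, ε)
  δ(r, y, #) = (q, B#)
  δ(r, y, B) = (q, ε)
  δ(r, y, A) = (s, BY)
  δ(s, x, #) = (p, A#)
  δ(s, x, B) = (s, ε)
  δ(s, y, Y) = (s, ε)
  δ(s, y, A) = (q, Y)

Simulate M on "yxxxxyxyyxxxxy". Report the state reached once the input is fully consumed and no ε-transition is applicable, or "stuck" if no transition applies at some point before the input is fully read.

stuck

(p, yxxxxyxyyxxxxy, #)
  read y, top #: go to r, push # → (r, xxxxyxyyxxxxy, #)
  read x, top #: go to p, push BB# → (p, xxxyxyyxxxxy, BB#)
  read x, top B: go to r, push BB → (r, xxyxyyxxxxy, BBB#)
  read x, top B: go to p, push B → (p, xyxyyxxxxy, BBB#)
  read x, top B: go to r, push BB → (r, yxyyxxxxy, BBBB#)
  read y, top B: go to q, push ε → (q, xyyxxxxy, BBB#)
  ε-move, top B: go to p, push ε → (p, xyyxxxxy, BB#)
  read x, top B: go to r, push BB → (r, yyxxxxy, BBB#)
  read y, top B: go to q, push ε → (q, yxxxxy, BB#)
  ε-move, top B: go to p, push ε → (p, yxxxxy, B#)
No transition for (p, y, top B); M blocks with input yxxxxy remaining.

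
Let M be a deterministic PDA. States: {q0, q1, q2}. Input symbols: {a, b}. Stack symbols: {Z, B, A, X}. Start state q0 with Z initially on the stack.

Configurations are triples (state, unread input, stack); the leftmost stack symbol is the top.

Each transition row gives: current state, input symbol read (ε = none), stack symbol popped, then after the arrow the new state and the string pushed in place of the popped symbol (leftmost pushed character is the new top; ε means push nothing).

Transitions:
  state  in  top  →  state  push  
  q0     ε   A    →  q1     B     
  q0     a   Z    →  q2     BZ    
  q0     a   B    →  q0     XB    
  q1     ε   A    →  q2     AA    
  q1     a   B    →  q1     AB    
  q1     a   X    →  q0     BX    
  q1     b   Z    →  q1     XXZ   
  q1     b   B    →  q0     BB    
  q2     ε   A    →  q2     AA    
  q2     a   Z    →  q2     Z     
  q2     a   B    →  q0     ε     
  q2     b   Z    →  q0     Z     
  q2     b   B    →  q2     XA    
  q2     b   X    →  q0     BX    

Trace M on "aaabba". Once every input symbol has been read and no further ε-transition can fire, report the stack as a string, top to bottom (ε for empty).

(q0, aaabba, Z)
  read a, top Z: go to q2, push BZ → (q2, aabba, BZ)
  read a, top B: go to q0, push ε → (q0, abba, Z)
  read a, top Z: go to q2, push BZ → (q2, bba, BZ)
  read b, top B: go to q2, push XA → (q2, ba, XAZ)
  read b, top X: go to q0, push BX → (q0, a, BXAZ)
  read a, top B: go to q0, push XB → (q0, ε, XBXAZ)
All input consumed in state q0 with stack XBXAZ.

XBXAZ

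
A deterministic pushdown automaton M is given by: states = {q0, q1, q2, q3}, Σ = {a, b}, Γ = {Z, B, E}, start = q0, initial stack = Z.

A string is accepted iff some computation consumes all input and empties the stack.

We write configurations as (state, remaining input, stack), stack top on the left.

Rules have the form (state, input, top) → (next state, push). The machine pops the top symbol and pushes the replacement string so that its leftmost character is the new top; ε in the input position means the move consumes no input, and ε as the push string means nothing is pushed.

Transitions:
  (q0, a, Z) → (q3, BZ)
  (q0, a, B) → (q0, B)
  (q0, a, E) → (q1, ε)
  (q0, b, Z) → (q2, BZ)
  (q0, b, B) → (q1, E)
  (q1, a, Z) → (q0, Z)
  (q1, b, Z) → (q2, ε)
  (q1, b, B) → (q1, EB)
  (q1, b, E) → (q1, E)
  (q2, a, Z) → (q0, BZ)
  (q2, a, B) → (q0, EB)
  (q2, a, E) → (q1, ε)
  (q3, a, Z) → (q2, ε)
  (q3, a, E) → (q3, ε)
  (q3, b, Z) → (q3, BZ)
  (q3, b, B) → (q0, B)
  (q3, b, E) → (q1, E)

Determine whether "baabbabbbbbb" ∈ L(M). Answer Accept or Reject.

(q0, baabbabbbbbb, Z)
  read b, top Z: go to q2, push BZ → (q2, aabbabbbbbb, BZ)
  read a, top B: go to q0, push EB → (q0, abbabbbbbb, EBZ)
  read a, top E: go to q1, push ε → (q1, bbabbbbbb, BZ)
  read b, top B: go to q1, push EB → (q1, babbbbbb, EBZ)
  read b, top E: go to q1, push E → (q1, abbbbbb, EBZ)
No transition applies at (q1, abbbbbb, EBZ); input not fully consumed.

Reject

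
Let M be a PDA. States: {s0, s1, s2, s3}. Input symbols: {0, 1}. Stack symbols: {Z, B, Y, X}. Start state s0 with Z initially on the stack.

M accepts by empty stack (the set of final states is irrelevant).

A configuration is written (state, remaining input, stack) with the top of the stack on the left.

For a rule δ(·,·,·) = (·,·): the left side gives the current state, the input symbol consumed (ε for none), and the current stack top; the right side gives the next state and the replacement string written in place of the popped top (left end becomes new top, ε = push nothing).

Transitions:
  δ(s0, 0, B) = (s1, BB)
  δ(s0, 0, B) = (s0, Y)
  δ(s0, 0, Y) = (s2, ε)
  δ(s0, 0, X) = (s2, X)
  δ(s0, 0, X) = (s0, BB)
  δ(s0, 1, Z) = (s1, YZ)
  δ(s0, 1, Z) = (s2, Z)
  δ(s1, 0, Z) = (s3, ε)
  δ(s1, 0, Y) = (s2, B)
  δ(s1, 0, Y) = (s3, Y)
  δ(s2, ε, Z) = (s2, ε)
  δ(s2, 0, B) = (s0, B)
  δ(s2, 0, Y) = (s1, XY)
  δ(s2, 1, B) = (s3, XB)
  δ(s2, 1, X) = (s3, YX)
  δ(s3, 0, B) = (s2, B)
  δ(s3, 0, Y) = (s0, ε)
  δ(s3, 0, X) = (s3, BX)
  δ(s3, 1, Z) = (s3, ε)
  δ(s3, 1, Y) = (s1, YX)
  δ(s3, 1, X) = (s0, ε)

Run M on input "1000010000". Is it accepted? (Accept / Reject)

No computation consumes all input and empties the stack.

Reject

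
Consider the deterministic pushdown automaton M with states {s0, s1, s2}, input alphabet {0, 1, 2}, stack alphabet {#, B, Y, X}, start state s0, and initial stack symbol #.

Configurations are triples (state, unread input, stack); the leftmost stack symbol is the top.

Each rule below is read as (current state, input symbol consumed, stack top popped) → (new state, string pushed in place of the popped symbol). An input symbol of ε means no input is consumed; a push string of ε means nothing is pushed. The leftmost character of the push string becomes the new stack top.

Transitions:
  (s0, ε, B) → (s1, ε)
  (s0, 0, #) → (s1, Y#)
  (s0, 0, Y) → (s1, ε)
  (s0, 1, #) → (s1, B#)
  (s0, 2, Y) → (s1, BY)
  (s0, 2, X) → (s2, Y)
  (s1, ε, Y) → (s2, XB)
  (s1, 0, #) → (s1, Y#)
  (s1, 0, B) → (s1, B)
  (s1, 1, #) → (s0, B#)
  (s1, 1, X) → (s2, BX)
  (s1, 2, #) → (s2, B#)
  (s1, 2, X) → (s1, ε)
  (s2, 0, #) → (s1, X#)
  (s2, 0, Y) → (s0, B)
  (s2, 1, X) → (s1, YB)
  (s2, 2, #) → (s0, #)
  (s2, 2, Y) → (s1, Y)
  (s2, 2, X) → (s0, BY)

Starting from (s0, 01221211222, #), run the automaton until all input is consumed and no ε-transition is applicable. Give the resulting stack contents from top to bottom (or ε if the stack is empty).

XBBBBBBBBBBBBBBB#

(s0, 01221211222, #)
  read 0, top #: go to s1, push Y# → (s1, 1221211222, Y#)
  ε-move, top Y: go to s2, push XB → (s2, 1221211222, XB#)
  read 1, top X: go to s1, push YB → (s1, 221211222, YBB#)
  ε-move, top Y: go to s2, push XB → (s2, 221211222, XBBB#)
  read 2, top X: go to s0, push BY → (s0, 21211222, BYBBB#)
  ε-move, top B: go to s1, push ε → (s1, 21211222, YBBB#)
  ε-move, top Y: go to s2, push XB → (s2, 21211222, XBBBB#)
  read 2, top X: go to s0, push BY → (s0, 1211222, BYBBBB#)
  ε-move, top B: go to s1, push ε → (s1, 1211222, YBBBB#)
  ε-move, top Y: go to s2, push XB → (s2, 1211222, XBBBBB#)
  read 1, top X: go to s1, push YB → (s1, 211222, YBBBBBB#)
  ε-move, top Y: go to s2, push XB → (s2, 211222, XBBBBBBB#)
  read 2, top X: go to s0, push BY → (s0, 11222, BYBBBBBBB#)
  ε-move, top B: go to s1, push ε → (s1, 11222, YBBBBBBB#)
  ε-move, top Y: go to s2, push XB → (s2, 11222, XBBBBBBBB#)
  read 1, top X: go to s1, push YB → (s1, 1222, YBBBBBBBBB#)
  ε-move, top Y: go to s2, push XB → (s2, 1222, XBBBBBBBBBB#)
  read 1, top X: go to s1, push YB → (s1, 222, YBBBBBBBBBBB#)
  ε-move, top Y: go to s2, push XB → (s2, 222, XBBBBBBBBBBBB#)
  read 2, top X: go to s0, push BY → (s0, 22, BYBBBBBBBBBBBB#)
  ε-move, top B: go to s1, push ε → (s1, 22, YBBBBBBBBBBBB#)
  ε-move, top Y: go to s2, push XB → (s2, 22, XBBBBBBBBBBBBB#)
  read 2, top X: go to s0, push BY → (s0, 2, BYBBBBBBBBBBBBB#)
  ε-move, top B: go to s1, push ε → (s1, 2, YBBBBBBBBBBBBB#)
  ε-move, top Y: go to s2, push XB → (s2, 2, XBBBBBBBBBBBBBB#)
  read 2, top X: go to s0, push BY → (s0, ε, BYBBBBBBBBBBBBBB#)
  ε-move, top B: go to s1, push ε → (s1, ε, YBBBBBBBBBBBBBB#)
  ε-move, top Y: go to s2, push XB → (s2, ε, XBBBBBBBBBBBBBBB#)
All input consumed in state s2 with stack XBBBBBBBBBBBBBBB#.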